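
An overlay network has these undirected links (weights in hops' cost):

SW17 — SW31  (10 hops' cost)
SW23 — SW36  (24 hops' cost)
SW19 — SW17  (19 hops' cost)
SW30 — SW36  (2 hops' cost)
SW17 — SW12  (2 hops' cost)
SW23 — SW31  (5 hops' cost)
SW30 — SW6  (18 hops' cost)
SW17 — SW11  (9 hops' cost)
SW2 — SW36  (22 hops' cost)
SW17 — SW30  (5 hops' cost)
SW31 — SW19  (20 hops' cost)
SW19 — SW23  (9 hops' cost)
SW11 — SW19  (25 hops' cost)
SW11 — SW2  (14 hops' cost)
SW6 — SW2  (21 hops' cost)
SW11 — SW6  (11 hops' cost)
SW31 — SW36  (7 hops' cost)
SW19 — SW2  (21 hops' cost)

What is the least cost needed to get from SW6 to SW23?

32 hops' cost

Running Dijkstra from SW6:
SW6: 0
SW11: 11  (via SW6)
SW30: 18  (via SW6)
SW36: 20  (via SW30)
SW17: 20  (via SW11)
SW2: 21  (via SW6)
SW12: 22  (via SW17)
SW31: 27  (via SW36)
SW23: 32  (via SW31)
Shortest route: SW6 → SW30 → SW36 → SW31 → SW23 = 32 hops' cost.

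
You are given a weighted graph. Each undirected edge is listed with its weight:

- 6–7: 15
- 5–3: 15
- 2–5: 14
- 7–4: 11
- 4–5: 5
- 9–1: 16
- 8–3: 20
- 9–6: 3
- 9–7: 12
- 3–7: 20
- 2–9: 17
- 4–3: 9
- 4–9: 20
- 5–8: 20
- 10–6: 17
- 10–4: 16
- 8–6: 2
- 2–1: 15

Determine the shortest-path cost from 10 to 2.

35

Compare a few routes:
10 - 4 - 5 - 2: 16+5+14 = 35
10 - 6 - 9 - 1 - 2: 17+3+16+15 = 51
10 - 6 - 9 - 2: 17+3+17 = 37
The minimum is 35 via 10 - 4 - 5 - 2.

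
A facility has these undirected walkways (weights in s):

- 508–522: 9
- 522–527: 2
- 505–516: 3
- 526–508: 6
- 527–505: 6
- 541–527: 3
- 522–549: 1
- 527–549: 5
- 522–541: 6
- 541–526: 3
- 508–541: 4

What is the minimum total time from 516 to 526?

Settle nodes by increasing distance from 516:
516: 0
505: 3  (via 516)
527: 9  (via 505)
522: 11  (via 527)
541: 12  (via 527)
549: 12  (via 522)
526: 15  (via 541)
Shortest route: 516 → 505 → 527 → 541 → 526 = 15 s.

15 s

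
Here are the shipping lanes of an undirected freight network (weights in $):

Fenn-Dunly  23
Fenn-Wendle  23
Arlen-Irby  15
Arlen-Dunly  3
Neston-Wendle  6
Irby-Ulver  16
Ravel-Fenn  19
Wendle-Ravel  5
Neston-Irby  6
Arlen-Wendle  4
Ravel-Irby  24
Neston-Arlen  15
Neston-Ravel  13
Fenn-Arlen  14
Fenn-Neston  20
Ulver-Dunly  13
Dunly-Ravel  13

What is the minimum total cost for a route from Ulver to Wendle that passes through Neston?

$28

Shortest Ulver→Neston: Ulver → Irby → Neston = 22
Shortest Neston→Wendle: Neston → Wendle = 6
Total via Neston: 22 + 6 = $28.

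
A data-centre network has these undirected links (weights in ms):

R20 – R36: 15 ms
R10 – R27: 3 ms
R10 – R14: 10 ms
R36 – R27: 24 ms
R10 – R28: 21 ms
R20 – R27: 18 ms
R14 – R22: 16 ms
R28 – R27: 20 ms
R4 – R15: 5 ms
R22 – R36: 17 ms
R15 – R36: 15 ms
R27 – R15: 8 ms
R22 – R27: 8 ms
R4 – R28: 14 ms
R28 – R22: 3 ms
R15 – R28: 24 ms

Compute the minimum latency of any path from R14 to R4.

26 ms

Compare a few routes:
R14 - R22 - R27 - R15 - R4: 16+8+8+5 = 37
R14 - R22 - R28 - R4: 16+3+14 = 33
R14 - R10 - R27 - R22 - R28 - R4: 10+3+8+3+14 = 38
R14 - R10 - R27 - R15 - R4: 10+3+8+5 = 26
Cheapest is R14 - R10 - R27 - R15 - R4 at 26 ms.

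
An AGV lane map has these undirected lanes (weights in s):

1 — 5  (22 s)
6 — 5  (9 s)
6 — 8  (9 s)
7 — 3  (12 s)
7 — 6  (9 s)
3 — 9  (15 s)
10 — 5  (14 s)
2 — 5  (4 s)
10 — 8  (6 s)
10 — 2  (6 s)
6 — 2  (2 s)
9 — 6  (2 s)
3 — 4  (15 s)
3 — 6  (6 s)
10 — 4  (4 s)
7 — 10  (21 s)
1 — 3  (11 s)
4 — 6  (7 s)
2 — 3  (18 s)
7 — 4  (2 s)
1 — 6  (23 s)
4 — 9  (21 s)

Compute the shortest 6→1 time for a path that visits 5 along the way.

Shortest 6→5: 6–2–5 = 6
Shortest 5→1: 5–1 = 22
Total via 5: 6 + 22 = 28 s.

28 s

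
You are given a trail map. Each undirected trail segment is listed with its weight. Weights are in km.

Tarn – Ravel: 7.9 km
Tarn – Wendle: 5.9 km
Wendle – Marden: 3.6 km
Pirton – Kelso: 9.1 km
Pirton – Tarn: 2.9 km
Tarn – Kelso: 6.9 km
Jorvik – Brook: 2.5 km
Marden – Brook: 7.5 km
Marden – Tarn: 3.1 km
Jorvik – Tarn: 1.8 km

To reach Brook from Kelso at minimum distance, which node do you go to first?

Tarn

Enumerating some paths:
Kelso - Pirton - Tarn - Jorvik - Brook: 9.1+2.9+1.8+2.5 = 16.3
Kelso - Tarn - Marden - Brook: 6.9+3.1+7.5 = 17.5
Kelso - Tarn - Jorvik - Brook: 6.9+1.8+2.5 = 11.2
The minimum is 11.2 km via Kelso - Tarn - Jorvik - Brook.
So from Kelso the first move is to Tarn.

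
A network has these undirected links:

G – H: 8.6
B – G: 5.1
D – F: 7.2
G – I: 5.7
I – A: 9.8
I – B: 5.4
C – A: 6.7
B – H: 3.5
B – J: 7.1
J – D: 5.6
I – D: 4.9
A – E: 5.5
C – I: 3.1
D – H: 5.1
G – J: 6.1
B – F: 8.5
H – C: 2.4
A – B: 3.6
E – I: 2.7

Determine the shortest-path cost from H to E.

8.2

Compare a few routes:
H–D–I–E: 5.1+4.9+2.7 = 12.7
H–B–A–E: 3.5+3.6+5.5 = 12.6
H–B–I–E: 3.5+5.4+2.7 = 11.6
H–C–I–E: 2.4+3.1+2.7 = 8.2
The minimum is 8.2 via H–C–I–E.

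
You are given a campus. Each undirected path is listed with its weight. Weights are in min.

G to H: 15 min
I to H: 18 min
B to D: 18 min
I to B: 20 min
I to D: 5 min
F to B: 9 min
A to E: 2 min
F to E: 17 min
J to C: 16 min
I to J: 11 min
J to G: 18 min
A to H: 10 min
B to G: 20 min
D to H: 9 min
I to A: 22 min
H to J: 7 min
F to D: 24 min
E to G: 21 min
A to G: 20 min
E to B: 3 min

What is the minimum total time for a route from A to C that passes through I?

49 min

Best A to I: A–I costing 22
Best I to C: I–J–C costing 27
Total via I: 22 + 27 = 49 min.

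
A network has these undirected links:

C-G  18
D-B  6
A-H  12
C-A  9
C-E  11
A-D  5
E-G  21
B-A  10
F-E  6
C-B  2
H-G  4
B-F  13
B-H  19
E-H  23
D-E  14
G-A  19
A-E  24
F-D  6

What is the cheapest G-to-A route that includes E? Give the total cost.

Shortest G→E: G–E = 21
Shortest E→A: E–F–D–A = 17
Total via E: 21 + 17 = 38.

38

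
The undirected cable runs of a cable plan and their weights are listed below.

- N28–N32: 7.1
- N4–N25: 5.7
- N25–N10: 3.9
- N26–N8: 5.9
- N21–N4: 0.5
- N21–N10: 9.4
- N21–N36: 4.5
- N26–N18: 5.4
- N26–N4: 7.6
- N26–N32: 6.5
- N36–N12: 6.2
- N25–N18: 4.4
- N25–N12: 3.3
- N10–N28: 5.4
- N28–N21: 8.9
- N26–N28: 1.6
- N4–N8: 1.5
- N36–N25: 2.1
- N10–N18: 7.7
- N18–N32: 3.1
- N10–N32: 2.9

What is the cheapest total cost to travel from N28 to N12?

Compare a few routes:
N28 → N32 → N10 → N25 → N12: 7.1+2.9+3.9+3.3 = 17.2
N28 → N10 → N25 → N12: 5.4+3.9+3.3 = 12.6
N28 → N26 → N18 → N25 → N12: 1.6+5.4+4.4+3.3 = 14.7
N28 → N10 → N25 → N36 → N12: 5.4+3.9+2.1+6.2 = 17.6
Cheapest is N28 → N10 → N25 → N12 at 12.6.

12.6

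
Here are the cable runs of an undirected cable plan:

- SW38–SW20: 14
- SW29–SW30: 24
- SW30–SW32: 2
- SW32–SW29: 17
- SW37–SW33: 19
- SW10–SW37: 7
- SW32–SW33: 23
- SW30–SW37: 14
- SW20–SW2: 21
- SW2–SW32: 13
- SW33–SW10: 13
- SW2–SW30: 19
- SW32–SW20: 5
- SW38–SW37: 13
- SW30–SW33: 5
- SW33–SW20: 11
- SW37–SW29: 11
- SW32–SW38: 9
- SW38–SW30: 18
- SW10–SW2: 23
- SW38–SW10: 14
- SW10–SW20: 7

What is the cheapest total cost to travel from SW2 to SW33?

20

Shortest distances from SW2:
SW2: 0
SW32: 13  (via SW2)
SW30: 15  (via SW32)
SW20: 18  (via SW32)
SW33: 20  (via SW30)
Shortest route: SW2 → SW32 → SW30 → SW33 = 20.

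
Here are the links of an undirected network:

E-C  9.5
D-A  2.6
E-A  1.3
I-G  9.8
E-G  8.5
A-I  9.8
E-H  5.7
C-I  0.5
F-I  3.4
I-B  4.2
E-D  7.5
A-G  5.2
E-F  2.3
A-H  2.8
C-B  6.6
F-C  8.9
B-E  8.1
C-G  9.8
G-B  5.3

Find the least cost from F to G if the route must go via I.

12.9

Best F to I: F–I costing 3.4
Best I to G: I–B–G costing 9.5
Total via I: 3.4 + 9.5 = 12.9.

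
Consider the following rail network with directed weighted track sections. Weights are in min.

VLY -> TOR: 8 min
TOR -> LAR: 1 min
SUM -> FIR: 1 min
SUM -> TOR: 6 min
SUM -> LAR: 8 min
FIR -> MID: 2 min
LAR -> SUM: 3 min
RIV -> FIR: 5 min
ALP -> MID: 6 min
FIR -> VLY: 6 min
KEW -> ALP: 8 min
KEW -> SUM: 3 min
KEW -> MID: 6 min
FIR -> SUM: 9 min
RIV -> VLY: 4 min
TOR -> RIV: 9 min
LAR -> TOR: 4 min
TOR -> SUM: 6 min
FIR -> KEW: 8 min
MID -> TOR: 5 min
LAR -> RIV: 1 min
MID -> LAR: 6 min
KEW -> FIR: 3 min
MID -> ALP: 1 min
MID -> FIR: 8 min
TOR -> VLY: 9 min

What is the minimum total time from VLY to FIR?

13 min

Settle nodes by increasing distance from VLY:
VLY: 0
TOR: 8  (via VLY)
LAR: 9  (via TOR)
RIV: 10  (via LAR)
SUM: 12  (via LAR)
FIR: 13  (via SUM)
Shortest route: VLY–TOR–LAR–SUM–FIR = 13 min.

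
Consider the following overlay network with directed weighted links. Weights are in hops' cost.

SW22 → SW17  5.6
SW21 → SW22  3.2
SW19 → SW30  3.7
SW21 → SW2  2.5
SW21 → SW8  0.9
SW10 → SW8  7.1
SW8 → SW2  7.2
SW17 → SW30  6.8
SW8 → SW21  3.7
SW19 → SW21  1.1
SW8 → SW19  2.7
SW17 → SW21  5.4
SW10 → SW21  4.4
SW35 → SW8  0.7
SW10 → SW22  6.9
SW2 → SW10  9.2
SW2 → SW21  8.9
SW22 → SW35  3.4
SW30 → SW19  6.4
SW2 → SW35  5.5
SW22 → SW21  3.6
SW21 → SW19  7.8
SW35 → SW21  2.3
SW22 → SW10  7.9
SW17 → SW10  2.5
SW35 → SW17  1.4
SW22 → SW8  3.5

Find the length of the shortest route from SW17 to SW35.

Shortest distances from SW17:
SW17: 0
SW10: 2.5  (via SW17)
SW21: 5.4  (via SW17)
SW8: 6.3  (via SW21)
SW30: 6.8  (via SW17)
SW2: 7.9  (via SW21)
SW22: 8.6  (via SW21)
SW19: 9  (via SW8)
SW35: 12  (via SW22)
Shortest route: SW17 → SW21 → SW22 → SW35 = 12 hops' cost.

12 hops' cost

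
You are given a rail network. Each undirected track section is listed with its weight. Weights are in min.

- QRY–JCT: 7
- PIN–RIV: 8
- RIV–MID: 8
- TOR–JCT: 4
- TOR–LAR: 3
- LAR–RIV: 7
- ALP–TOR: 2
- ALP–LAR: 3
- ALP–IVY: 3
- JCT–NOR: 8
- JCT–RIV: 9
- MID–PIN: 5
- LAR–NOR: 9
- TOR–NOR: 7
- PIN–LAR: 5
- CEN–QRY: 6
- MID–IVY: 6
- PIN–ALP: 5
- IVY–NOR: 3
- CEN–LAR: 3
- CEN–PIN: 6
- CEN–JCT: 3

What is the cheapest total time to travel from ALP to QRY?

Candidate routes:
ALP → LAR → CEN → QRY: 3+3+6 = 12
ALP → TOR → JCT → CEN → QRY: 2+4+3+6 = 15
ALP → TOR → JCT → QRY: 2+4+7 = 13
ALP → TOR → LAR → CEN → QRY: 2+3+3+6 = 14
Cheapest is ALP → LAR → CEN → QRY at 12 min.

12 min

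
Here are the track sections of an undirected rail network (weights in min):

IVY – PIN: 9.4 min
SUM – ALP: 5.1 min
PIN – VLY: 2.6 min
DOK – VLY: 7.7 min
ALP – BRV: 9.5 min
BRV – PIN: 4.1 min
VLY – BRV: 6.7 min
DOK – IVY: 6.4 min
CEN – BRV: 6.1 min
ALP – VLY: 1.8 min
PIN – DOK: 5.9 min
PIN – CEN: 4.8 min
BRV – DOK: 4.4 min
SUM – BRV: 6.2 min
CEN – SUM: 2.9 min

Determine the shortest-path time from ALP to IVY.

13.8 min

Shortest distances from ALP:
ALP: 0
VLY: 1.8  (via ALP)
PIN: 4.4  (via VLY)
SUM: 5.1  (via ALP)
CEN: 8  (via SUM)
BRV: 8.5  (via VLY)
DOK: 9.5  (via VLY)
IVY: 13.8  (via PIN)
Shortest route: ALP → VLY → PIN → IVY = 13.8 min.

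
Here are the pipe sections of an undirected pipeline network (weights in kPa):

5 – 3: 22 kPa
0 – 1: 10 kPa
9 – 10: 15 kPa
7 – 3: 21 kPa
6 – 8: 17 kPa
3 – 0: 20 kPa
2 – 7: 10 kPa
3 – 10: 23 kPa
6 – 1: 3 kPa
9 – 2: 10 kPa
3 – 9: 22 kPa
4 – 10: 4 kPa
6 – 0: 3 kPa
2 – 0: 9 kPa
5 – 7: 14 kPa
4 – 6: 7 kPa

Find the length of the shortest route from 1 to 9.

Enumerating some paths:
1 - 0 - 2 - 9: 10+9+10 = 29
1 - 6 - 4 - 10 - 9: 3+7+4+15 = 29
1 - 6 - 0 - 2 - 9: 3+3+9+10 = 25
1 - 0 - 6 - 4 - 10 - 9: 10+3+7+4+15 = 39
Cheapest is 1 - 6 - 0 - 2 - 9 at 25 kPa.

25 kPa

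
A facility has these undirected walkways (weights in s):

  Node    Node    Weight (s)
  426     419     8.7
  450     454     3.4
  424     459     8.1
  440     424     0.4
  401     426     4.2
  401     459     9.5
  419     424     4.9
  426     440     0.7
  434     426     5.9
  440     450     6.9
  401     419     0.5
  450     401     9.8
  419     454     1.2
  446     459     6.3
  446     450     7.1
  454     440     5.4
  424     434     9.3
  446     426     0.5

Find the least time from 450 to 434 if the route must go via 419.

Shortest 450→419: 450 → 454 → 419 = 4.6
Best 419 to 434: 419 → 401 → 426 → 434 costing 10.6
Total via 419: 4.6 + 10.6 = 15.2 s.

15.2 s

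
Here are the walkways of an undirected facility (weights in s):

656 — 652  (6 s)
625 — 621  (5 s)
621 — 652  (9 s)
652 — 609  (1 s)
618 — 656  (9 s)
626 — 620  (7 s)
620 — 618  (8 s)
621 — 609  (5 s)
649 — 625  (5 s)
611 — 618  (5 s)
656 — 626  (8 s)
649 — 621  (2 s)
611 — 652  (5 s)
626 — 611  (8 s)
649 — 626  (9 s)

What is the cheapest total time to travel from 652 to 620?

18 s

Enumerating some paths:
652 → 611 → 626 → 620: 5+8+7 = 20
652 → 611 → 618 → 620: 5+5+8 = 18
Cheapest is 652 → 611 → 618 → 620 at 18 s.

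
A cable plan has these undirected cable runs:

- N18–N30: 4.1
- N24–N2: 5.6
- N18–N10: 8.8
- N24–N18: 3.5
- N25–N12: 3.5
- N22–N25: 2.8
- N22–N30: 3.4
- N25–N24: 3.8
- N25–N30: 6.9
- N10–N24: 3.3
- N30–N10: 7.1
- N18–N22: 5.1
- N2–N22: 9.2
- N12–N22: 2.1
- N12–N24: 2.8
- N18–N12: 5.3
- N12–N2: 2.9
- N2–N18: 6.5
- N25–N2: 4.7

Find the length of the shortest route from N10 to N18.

6.8

Shortest distances from N10:
N10: 0
N24: 3.3  (via N10)
N12: 6.1  (via N24)
N18: 6.8  (via N24)
Shortest route: N10–N24–N18 = 6.8.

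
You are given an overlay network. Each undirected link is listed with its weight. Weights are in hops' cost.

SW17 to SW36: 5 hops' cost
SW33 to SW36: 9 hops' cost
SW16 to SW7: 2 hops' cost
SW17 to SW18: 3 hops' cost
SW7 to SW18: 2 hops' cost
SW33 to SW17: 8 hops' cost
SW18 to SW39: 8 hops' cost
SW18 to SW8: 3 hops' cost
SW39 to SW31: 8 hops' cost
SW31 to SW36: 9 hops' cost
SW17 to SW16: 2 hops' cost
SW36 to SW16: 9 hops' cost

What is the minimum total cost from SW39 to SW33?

Settle nodes by increasing distance from SW39:
SW39: 0
SW18: 8  (via SW39)
SW31: 8  (via SW39)
SW7: 10  (via SW18)
SW17: 11  (via SW18)
SW8: 11  (via SW18)
SW16: 12  (via SW7)
SW36: 16  (via SW17)
SW33: 19  (via SW17)
Shortest route: SW39 → SW18 → SW17 → SW33 = 19 hops' cost.

19 hops' cost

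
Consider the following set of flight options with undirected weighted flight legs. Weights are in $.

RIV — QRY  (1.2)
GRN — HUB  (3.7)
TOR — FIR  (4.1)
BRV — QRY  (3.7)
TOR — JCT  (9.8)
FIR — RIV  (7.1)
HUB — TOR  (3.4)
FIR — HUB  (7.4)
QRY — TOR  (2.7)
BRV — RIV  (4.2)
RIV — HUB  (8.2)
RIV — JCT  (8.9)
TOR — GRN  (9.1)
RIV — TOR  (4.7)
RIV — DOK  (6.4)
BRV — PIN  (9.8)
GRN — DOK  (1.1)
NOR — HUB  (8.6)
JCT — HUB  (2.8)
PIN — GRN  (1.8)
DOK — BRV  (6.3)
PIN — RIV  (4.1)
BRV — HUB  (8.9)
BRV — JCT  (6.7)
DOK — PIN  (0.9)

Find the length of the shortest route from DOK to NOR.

Settle nodes by increasing distance from DOK:
DOK: 0
PIN: 0.9  (via DOK)
GRN: 1.1  (via DOK)
HUB: 4.8  (via GRN)
RIV: 5  (via PIN)
QRY: 6.2  (via RIV)
BRV: 6.3  (via DOK)
JCT: 7.6  (via HUB)
TOR: 8.2  (via HUB)
FIR: 12.1  (via RIV)
NOR: 13.4  (via HUB)
Shortest route: DOK → GRN → HUB → NOR = $13.4.

$13.4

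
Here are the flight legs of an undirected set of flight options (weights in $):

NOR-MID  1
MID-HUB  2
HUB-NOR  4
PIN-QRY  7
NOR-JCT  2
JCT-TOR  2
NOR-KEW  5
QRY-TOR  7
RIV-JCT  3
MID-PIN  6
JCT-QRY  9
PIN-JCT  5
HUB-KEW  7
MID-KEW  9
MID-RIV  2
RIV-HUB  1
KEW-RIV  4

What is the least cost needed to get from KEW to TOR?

Candidate routes:
KEW - RIV - MID - NOR - JCT - TOR: 4+2+1+2+2 = 11
KEW - RIV - HUB - MID - NOR - JCT - TOR: 4+1+2+1+2+2 = 12
KEW - RIV - JCT - TOR: 4+3+2 = 9
Cheapest is KEW - RIV - JCT - TOR at $9.

$9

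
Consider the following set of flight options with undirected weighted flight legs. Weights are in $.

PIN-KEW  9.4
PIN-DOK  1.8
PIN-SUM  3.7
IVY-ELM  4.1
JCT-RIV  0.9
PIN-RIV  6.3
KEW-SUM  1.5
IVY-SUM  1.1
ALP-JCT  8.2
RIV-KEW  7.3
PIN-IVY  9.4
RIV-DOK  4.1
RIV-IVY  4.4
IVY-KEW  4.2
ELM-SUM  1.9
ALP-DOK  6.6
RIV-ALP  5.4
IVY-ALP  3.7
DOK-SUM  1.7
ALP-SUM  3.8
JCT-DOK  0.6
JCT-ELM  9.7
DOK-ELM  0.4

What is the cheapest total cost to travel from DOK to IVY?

$2.8

Candidate routes:
DOK - ELM - SUM - IVY: 0.4+1.9+1.1 = 3.4
DOK - ELM - IVY: 0.4+4.1 = 4.5
DOK - SUM - IVY: 1.7+1.1 = 2.8
DOK - JCT - RIV - IVY: 0.6+0.9+4.4 = 5.9
The minimum is $2.8 via DOK - SUM - IVY.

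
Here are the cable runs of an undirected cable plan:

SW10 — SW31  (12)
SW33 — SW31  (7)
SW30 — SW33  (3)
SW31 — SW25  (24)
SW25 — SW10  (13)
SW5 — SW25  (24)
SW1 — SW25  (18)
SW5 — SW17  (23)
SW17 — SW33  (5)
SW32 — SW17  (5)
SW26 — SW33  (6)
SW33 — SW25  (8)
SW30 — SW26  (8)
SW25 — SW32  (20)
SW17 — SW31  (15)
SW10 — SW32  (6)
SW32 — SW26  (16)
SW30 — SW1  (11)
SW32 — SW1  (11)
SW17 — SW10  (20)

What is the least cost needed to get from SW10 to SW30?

19

Compare a few routes:
SW10 - SW25 - SW33 - SW30: 13+8+3 = 24
SW10 - SW17 - SW33 - SW30: 20+5+3 = 28
SW10 - SW32 - SW17 - SW33 - SW30: 6+5+5+3 = 19
SW10 - SW31 - SW33 - SW30: 12+7+3 = 22
Cheapest is SW10 - SW32 - SW17 - SW33 - SW30 at 19.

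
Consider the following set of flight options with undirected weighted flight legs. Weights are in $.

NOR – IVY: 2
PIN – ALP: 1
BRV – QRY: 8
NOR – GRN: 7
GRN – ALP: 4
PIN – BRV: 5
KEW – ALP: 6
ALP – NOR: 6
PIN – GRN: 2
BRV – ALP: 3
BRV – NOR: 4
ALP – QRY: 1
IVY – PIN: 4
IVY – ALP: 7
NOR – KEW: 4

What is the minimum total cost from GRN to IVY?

$6

Settle nodes by increasing distance from GRN:
GRN: 0
PIN: 2  (via GRN)
ALP: 3  (via PIN)
QRY: 4  (via ALP)
IVY: 6  (via PIN)
Shortest route: GRN → PIN → IVY = $6.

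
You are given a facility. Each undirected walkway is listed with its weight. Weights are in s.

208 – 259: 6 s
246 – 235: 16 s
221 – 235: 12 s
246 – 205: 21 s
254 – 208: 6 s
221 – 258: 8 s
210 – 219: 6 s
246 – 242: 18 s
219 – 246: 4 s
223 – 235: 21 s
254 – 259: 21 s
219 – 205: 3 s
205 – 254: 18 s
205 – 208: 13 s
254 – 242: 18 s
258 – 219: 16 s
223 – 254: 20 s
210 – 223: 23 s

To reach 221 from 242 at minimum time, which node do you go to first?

Enumerating some paths:
242 - 254 - 205 - 219 - 258 - 221: 18+18+3+16+8 = 63
242 - 246 - 235 - 221: 18+16+12 = 46
Cheapest is 242 - 246 - 235 - 221 at 46 s.
So from 242 the first move is to 246.

246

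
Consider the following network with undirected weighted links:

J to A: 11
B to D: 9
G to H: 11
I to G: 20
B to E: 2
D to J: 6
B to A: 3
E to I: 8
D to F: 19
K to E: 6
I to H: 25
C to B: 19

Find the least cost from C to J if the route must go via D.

Shortest C→D: C–B–D = 28
Shortest D→J: D–J = 6
Total via D: 28 + 6 = 34.

34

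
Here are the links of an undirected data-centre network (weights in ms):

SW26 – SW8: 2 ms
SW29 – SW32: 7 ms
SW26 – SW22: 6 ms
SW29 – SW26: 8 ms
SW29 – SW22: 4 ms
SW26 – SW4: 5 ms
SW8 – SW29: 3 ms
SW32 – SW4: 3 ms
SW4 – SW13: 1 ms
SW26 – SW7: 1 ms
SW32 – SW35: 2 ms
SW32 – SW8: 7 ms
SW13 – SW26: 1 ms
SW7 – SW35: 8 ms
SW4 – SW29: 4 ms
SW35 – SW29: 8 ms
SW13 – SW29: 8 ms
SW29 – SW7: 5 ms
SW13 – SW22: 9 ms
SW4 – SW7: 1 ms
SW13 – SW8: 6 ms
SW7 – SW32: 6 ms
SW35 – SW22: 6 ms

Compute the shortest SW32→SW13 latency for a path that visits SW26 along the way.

Best SW32 to SW26: SW32 → SW4 → SW7 → SW26 costing 5
Best SW26 to SW13: SW26 → SW13 costing 1
Total via SW26: 5 + 1 = 6 ms.

6 ms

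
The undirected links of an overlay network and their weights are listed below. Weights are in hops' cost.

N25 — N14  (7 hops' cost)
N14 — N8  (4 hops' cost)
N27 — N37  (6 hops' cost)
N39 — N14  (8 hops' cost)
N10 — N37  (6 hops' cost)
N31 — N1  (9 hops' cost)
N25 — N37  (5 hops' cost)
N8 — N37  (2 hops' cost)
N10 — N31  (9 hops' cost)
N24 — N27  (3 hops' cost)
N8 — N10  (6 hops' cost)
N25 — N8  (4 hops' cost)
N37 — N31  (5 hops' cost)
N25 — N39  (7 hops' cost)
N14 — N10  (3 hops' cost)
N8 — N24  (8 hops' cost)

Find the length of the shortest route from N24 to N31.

14 hops' cost

Shortest distances from N24:
N24: 0
N27: 3  (via N24)
N8: 8  (via N24)
N37: 9  (via N27)
N14: 12  (via N8)
N25: 12  (via N8)
N31: 14  (via N37)
Shortest route: N24–N27–N37–N31 = 14 hops' cost.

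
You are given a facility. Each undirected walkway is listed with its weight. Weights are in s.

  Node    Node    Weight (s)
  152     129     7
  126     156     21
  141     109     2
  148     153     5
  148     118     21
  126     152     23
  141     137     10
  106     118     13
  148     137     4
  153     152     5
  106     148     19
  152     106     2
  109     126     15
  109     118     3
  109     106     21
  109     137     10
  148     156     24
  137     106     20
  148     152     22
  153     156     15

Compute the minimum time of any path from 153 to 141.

19 s

Running Dijkstra from 153:
153: 0
148: 5  (via 153)
152: 5  (via 153)
106: 7  (via 152)
137: 9  (via 148)
129: 12  (via 152)
156: 15  (via 153)
109: 19  (via 137)
141: 19  (via 137)
Shortest route: 153 → 148 → 137 → 141 = 19 s.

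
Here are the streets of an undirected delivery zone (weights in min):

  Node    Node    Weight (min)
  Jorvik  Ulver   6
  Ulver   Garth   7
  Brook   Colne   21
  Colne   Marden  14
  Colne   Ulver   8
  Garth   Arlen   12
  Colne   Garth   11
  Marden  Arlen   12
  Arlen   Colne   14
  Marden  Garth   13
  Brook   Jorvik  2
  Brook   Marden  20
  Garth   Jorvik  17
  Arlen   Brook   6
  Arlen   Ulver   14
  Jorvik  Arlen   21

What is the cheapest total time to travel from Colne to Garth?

11 min

Settle nodes by increasing distance from Colne:
Colne: 0
Ulver: 8  (via Colne)
Garth: 11  (via Colne)
Shortest route: Colne–Garth = 11 min.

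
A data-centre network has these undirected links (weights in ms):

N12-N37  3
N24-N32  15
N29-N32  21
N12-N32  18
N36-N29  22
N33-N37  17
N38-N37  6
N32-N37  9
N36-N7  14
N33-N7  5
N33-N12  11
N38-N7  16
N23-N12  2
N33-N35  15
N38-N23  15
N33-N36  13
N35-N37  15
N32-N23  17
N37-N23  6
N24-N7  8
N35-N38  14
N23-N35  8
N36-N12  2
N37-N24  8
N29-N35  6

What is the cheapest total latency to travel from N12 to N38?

9 ms

Candidate routes:
N12 → N37 → N38: 3+6 = 9
N12 → N23 → N38: 2+15 = 17
N12 → N23 → N37 → N38: 2+6+6 = 14
Cheapest is N12 → N37 → N38 at 9 ms.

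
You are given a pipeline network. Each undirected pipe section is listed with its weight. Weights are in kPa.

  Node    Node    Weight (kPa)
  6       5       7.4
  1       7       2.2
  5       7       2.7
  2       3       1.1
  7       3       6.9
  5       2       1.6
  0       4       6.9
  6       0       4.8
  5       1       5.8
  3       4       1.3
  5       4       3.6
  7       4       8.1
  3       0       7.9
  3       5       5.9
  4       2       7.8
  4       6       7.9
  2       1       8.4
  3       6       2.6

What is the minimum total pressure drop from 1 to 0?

Running Dijkstra from 1:
1: 0
7: 2.2  (via 1)
5: 4.9  (via 7)
2: 6.5  (via 5)
3: 7.6  (via 2)
4: 8.5  (via 5)
6: 10.2  (via 3)
0: 15  (via 6)
Shortest route: 1–7–5–2–3–6–0 = 15 kPa.

15 kPa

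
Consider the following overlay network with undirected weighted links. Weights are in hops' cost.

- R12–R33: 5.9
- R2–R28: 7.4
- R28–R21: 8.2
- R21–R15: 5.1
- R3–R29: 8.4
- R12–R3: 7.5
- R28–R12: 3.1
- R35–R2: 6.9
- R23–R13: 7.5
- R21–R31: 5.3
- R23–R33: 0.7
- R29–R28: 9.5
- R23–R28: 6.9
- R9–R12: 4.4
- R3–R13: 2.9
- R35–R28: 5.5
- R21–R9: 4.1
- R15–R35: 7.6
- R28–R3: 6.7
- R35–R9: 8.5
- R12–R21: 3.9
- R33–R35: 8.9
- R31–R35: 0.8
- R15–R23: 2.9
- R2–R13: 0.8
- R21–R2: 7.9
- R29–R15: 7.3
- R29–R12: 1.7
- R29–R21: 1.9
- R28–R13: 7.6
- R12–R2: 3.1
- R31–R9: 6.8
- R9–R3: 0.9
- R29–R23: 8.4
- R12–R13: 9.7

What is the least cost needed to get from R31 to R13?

Enumerating some paths:
R31 → R9 → R3 → R13: 6.8+0.9+2.9 = 10.6
R31 → R35 → R2 → R13: 0.8+6.9+0.8 = 8.5
Cheapest is R31 → R35 → R2 → R13 at 8.5 hops' cost.

8.5 hops' cost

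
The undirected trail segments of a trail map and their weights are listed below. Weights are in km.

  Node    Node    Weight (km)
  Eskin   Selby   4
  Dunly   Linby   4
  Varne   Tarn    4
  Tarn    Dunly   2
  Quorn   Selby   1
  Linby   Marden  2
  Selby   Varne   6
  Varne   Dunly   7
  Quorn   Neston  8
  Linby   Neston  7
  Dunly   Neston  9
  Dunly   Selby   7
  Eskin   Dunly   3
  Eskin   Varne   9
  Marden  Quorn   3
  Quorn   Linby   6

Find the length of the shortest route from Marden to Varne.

Settle nodes by increasing distance from Marden:
Marden: 0
Linby: 2  (via Marden)
Quorn: 3  (via Marden)
Selby: 4  (via Quorn)
Dunly: 6  (via Linby)
Eskin: 8  (via Selby)
Tarn: 8  (via Dunly)
Neston: 9  (via Linby)
Varne: 10  (via Selby)
Shortest route: Marden → Quorn → Selby → Varne = 10 km.

10 km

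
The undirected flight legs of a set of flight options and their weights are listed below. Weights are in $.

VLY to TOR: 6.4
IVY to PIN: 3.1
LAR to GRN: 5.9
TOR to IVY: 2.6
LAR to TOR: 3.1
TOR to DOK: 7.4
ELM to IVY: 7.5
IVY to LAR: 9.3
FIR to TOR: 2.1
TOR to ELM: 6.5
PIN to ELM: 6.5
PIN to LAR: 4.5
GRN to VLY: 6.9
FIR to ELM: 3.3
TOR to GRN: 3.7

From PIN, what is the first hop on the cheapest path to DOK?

IVY

Compare a few routes:
PIN - LAR - TOR - DOK: 4.5+3.1+7.4 = 15
PIN - IVY - TOR - DOK: 3.1+2.6+7.4 = 13.1
PIN - ELM - TOR - DOK: 6.5+6.5+7.4 = 20.4
PIN - ELM - FIR - TOR - DOK: 6.5+3.3+2.1+7.4 = 19.3
Cheapest is PIN - IVY - TOR - DOK at $13.1.
So from PIN the first move is to IVY.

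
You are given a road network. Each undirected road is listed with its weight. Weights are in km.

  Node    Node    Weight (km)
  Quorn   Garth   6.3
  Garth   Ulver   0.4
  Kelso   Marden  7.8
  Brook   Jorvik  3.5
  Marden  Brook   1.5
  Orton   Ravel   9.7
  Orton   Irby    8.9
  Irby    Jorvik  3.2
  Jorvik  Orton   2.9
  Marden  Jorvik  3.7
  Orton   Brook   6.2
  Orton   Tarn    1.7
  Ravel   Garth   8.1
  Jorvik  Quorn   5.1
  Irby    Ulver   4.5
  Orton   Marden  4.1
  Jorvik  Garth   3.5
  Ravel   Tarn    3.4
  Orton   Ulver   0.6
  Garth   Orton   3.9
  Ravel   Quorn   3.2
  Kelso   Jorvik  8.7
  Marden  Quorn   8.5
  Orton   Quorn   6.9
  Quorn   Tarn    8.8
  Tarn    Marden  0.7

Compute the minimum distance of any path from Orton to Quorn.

Enumerating some paths:
Orton - Ulver - Garth - Quorn: 0.6+0.4+6.3 = 7.3
Orton - Jorvik - Quorn: 2.9+5.1 = 8
Orton - Quorn: 6.9 = 6.9
Orton - Tarn - Ravel - Quorn: 1.7+3.4+3.2 = 8.3
Cheapest is Orton - Quorn at 6.9 km.

6.9 km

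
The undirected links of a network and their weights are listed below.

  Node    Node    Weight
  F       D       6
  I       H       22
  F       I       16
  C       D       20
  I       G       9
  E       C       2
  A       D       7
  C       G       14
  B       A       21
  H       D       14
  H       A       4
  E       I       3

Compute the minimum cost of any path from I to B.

Compare a few routes:
I → H → A → B: 22+4+21 = 47
I → F → D → A → B: 16+6+7+21 = 50
Cheapest is I → H → A → B at 47.

47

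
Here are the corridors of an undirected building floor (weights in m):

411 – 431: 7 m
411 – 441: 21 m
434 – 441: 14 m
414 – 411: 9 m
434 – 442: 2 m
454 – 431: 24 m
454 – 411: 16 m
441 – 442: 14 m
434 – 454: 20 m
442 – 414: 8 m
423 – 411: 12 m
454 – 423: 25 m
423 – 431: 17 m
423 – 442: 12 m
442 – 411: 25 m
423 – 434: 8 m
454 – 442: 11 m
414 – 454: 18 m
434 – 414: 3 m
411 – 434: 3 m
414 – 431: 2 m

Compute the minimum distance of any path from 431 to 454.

Settle nodes by increasing distance from 431:
431: 0
414: 2  (via 431)
434: 5  (via 414)
442: 7  (via 434)
411: 7  (via 431)
423: 13  (via 434)
454: 18  (via 442)
Shortest route: 431 → 414 → 434 → 442 → 454 = 18 m.

18 m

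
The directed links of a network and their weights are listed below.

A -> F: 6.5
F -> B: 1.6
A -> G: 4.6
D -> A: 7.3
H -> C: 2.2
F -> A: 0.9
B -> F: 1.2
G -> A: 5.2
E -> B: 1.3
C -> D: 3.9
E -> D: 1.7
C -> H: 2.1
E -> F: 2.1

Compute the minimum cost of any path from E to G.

Enumerating some paths:
E - F - A - G: 2.1+0.9+4.6 = 7.6
E - D - A - G: 1.7+7.3+4.6 = 13.6
E - B - F - A - G: 1.3+1.2+0.9+4.6 = 8
The minimum is 7.6 via E - F - A - G.

7.6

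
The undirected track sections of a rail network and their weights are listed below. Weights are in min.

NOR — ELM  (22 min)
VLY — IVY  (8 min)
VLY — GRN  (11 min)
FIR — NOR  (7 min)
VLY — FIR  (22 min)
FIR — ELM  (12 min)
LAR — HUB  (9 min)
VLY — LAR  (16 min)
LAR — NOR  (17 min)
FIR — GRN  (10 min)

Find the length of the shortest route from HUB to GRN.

Running Dijkstra from HUB:
HUB: 0
LAR: 9  (via HUB)
VLY: 25  (via LAR)
NOR: 26  (via LAR)
FIR: 33  (via NOR)
IVY: 33  (via VLY)
GRN: 36  (via VLY)
Shortest route: HUB–LAR–VLY–GRN = 36 min.

36 min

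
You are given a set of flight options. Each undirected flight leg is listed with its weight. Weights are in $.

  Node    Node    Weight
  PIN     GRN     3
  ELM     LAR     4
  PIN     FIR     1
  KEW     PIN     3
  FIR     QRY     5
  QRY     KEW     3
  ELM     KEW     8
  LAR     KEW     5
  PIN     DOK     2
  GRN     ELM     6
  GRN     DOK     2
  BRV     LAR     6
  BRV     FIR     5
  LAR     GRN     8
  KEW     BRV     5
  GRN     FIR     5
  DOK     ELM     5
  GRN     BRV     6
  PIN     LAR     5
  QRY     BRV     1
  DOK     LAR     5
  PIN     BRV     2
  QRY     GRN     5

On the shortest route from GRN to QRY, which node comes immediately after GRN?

QRY

Enumerating some paths:
GRN - DOK - PIN - BRV - QRY: 2+2+2+1 = 7
GRN - QRY: 5 = 5
GRN - PIN - BRV - QRY: 3+2+1 = 6
The minimum is $5 via GRN - QRY.
So from GRN the first move is to QRY.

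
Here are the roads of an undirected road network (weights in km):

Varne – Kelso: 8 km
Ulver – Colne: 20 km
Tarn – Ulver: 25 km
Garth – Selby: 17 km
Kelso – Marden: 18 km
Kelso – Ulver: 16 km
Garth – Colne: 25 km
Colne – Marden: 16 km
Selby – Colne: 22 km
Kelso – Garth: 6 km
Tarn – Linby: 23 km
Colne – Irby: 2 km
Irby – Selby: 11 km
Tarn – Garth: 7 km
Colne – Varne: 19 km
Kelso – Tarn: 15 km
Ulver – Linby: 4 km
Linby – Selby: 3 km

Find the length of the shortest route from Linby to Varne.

28 km

Compare a few routes:
Linby - Ulver - Colne - Varne: 4+20+19 = 43
Linby - Ulver - Kelso - Varne: 4+16+8 = 28
Linby - Selby - Irby - Colne - Varne: 3+11+2+19 = 35
Linby - Selby - Garth - Kelso - Varne: 3+17+6+8 = 34
The minimum is 28 km via Linby - Ulver - Kelso - Varne.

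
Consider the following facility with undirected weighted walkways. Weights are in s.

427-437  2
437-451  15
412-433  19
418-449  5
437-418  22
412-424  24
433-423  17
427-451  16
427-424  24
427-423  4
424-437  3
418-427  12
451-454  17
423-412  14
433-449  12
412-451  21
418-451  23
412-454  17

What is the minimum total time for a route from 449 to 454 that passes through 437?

51 s

Best 449 to 437: 449–418–427–437 costing 19
Best 437 to 454: 437–451–454 costing 32
Total via 437: 19 + 32 = 51 s.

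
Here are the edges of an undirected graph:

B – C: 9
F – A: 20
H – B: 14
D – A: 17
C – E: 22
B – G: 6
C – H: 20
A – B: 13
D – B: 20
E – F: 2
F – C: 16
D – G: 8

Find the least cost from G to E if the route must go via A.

Best G to A: G–B–A costing 19
Shortest A→E: A–F–E = 22
Total via A: 19 + 22 = 41.

41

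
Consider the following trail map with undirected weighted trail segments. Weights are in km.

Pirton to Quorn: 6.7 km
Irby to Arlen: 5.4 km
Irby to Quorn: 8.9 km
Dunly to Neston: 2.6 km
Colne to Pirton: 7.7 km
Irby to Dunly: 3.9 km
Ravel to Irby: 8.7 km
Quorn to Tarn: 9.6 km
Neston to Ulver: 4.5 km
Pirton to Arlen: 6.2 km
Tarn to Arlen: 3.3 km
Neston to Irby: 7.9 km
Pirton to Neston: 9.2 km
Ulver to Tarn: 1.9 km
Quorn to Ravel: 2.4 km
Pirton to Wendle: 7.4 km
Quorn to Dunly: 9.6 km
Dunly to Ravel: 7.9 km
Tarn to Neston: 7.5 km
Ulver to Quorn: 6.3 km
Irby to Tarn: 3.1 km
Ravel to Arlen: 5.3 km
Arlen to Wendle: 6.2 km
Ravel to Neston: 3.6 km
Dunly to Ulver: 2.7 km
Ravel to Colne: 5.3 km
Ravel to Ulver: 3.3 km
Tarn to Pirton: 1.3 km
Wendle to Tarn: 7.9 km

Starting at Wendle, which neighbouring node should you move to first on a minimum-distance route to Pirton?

Candidate routes:
Wendle–Pirton: 7.4 = 7.4
Wendle–Tarn–Pirton: 7.9+1.3 = 9.2
Wendle–Arlen–Tarn–Pirton: 6.2+3.3+1.3 = 10.8
Cheapest is Wendle–Pirton at 7.4 km.
So from Wendle the first move is to Pirton.

Pirton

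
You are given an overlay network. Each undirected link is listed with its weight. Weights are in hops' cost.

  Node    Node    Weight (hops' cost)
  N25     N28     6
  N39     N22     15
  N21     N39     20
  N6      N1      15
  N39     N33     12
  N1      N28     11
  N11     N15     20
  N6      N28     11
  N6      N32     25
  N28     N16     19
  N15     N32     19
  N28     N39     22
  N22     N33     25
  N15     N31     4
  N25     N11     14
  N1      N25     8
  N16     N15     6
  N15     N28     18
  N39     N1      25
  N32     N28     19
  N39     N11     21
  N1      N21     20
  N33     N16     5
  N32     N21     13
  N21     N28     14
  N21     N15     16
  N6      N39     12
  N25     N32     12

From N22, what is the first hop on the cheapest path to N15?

Candidate routes:
N22 - N39 - N33 - N16 - N15: 15+12+5+6 = 38
N22 - N39 - N21 - N15: 15+20+16 = 51
N22 - N33 - N16 - N15: 25+5+6 = 36
The minimum is 36 hops' cost via N22 - N33 - N16 - N15.
So from N22 the first move is to N33.

N33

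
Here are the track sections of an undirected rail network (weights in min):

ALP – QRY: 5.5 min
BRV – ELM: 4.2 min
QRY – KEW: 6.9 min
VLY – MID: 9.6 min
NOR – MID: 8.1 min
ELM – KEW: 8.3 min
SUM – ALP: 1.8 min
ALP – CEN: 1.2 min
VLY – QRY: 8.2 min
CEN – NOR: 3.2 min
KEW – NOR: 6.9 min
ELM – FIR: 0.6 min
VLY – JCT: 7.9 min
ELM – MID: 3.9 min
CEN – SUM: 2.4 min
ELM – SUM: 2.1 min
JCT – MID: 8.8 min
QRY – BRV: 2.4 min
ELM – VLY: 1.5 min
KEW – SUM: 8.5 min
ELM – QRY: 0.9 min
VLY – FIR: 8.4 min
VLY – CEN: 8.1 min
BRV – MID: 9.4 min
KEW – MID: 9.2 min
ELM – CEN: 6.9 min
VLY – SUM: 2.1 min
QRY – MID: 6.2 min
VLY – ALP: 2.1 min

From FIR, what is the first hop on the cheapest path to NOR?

ELM

Enumerating some paths:
FIR–ELM–VLY–ALP–CEN–NOR: 0.6+1.5+2.1+1.2+3.2 = 8.6
FIR–ELM–SUM–CEN–NOR: 0.6+2.1+2.4+3.2 = 8.3
FIR–ELM–SUM–ALP–CEN–NOR: 0.6+2.1+1.8+1.2+3.2 = 8.9
Cheapest is FIR–ELM–SUM–CEN–NOR at 8.3 min.
So from FIR the first move is to ELM.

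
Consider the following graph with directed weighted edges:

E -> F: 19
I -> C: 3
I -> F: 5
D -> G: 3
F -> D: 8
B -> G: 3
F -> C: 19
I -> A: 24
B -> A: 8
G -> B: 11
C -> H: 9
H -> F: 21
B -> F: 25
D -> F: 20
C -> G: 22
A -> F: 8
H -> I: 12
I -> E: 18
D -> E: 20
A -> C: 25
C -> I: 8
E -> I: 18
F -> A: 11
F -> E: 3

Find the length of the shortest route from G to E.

Compare a few routes:
G - B - F - E: 11+25+3 = 39
G - B - A - F - E: 11+8+8+3 = 30
Cheapest is G - B - A - F - E at 30.

30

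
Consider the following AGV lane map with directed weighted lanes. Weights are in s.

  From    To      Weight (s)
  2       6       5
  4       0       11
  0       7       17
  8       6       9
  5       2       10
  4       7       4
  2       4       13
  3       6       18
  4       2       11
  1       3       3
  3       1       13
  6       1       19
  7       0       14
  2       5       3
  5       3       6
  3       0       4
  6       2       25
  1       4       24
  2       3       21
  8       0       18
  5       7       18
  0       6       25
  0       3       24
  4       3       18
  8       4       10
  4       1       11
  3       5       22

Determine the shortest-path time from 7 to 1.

Shortest distances from 7:
7: 0
0: 14  (via 7)
3: 38  (via 0)
6: 39  (via 0)
1: 51  (via 3)
Shortest route: 7–0–3–1 = 51 s.

51 s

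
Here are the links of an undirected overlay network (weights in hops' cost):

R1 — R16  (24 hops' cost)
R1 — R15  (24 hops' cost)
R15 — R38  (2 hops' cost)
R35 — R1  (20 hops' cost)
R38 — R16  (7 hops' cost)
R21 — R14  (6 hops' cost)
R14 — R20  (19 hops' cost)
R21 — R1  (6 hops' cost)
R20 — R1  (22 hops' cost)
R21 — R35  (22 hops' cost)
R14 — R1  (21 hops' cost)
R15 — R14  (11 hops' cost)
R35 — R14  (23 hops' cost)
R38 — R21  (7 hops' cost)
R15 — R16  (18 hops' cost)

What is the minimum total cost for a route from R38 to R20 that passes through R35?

Best R38 to R35: R38–R21–R35 costing 29
Best R35 to R20: R35–R1–R20 costing 42
Total via R35: 29 + 42 = 71 hops' cost.

71 hops' cost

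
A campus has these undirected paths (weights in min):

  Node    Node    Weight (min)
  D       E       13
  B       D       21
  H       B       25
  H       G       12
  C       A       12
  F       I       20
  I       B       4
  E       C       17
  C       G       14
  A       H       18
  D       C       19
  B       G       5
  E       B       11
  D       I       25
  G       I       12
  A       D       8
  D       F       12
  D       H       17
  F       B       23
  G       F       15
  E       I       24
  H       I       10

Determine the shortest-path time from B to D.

21 min

Candidate routes:
B - D: 21 = 21
B - E - D: 11+13 = 24
The minimum is 21 min via B - D.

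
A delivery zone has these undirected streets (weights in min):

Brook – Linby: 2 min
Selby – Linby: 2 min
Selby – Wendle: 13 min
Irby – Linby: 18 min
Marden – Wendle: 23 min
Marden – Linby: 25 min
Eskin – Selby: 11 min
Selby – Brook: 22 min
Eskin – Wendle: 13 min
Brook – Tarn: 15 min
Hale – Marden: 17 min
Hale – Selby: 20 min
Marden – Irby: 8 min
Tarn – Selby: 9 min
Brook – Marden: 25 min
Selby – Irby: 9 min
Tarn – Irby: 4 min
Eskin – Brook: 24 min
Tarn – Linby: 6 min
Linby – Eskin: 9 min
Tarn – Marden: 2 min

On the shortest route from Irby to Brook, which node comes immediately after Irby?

Compare a few routes:
Irby → Tarn → Linby → Brook: 4+6+2 = 12
Irby → Selby → Linby → Brook: 9+2+2 = 13
Cheapest is Irby → Tarn → Linby → Brook at 12 min.
So from Irby the first move is to Tarn.

Tarn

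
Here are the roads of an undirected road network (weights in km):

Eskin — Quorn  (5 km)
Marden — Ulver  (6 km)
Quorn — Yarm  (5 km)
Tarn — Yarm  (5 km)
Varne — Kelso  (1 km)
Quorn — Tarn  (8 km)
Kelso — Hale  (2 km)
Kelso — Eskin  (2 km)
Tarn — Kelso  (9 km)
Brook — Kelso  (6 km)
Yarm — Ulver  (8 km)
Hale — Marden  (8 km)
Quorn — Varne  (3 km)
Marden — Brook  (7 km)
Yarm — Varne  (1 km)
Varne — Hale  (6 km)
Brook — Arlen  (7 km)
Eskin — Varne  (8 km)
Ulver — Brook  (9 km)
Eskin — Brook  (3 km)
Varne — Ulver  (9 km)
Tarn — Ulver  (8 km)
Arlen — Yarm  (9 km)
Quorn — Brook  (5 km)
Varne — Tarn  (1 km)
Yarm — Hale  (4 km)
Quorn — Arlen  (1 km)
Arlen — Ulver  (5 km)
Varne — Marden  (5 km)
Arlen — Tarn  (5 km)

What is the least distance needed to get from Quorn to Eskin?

Settle nodes by increasing distance from Quorn:
Quorn: 0
Arlen: 1  (via Quorn)
Varne: 3  (via Quorn)
Tarn: 4  (via Varne)
Yarm: 4  (via Varne)
Kelso: 4  (via Varne)
Brook: 5  (via Quorn)
Eskin: 5  (via Quorn)
Shortest route: Quorn → Eskin = 5 km.

5 km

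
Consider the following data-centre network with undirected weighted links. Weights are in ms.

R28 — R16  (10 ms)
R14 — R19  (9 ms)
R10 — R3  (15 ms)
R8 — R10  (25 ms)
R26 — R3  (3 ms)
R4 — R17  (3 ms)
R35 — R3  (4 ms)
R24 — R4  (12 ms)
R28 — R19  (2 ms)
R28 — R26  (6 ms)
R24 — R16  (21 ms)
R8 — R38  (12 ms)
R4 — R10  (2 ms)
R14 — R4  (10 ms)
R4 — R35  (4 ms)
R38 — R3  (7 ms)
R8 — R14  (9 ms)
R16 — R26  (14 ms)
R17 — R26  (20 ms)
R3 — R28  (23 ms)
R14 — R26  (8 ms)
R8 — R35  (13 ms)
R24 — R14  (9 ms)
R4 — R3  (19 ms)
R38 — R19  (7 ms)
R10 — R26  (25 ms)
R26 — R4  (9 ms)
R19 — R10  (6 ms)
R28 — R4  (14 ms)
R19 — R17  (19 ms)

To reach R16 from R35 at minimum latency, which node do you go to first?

R3

Candidate routes:
R35–R3–R26–R16: 4+3+14 = 21
R35–R3–R26–R28–R16: 4+3+6+10 = 23
R35–R4–R10–R19–R28–R16: 4+2+6+2+10 = 24
Cheapest is R35–R3–R26–R16 at 21 ms.
So from R35 the first move is to R3.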